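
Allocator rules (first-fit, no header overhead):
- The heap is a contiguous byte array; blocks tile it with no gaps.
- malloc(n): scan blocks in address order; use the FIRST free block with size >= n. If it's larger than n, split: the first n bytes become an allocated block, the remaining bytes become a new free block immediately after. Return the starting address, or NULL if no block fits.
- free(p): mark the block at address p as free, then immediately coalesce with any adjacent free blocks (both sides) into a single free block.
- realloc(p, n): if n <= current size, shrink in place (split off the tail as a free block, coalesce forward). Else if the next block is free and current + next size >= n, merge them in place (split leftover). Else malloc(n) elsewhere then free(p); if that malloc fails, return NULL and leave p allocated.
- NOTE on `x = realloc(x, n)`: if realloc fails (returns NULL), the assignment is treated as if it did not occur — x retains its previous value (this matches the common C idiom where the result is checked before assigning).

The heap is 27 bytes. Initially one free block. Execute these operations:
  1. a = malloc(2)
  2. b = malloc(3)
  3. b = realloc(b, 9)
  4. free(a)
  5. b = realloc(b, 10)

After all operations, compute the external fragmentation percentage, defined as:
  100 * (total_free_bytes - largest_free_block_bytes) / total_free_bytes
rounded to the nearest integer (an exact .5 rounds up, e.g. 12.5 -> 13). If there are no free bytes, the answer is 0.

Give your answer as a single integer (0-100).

Answer: 12

Derivation:
Op 1: a = malloc(2) -> a = 0; heap: [0-1 ALLOC][2-26 FREE]
Op 2: b = malloc(3) -> b = 2; heap: [0-1 ALLOC][2-4 ALLOC][5-26 FREE]
Op 3: b = realloc(b, 9) -> b = 2; heap: [0-1 ALLOC][2-10 ALLOC][11-26 FREE]
Op 4: free(a) -> (freed a); heap: [0-1 FREE][2-10 ALLOC][11-26 FREE]
Op 5: b = realloc(b, 10) -> b = 2; heap: [0-1 FREE][2-11 ALLOC][12-26 FREE]
Free blocks: [2 15] total_free=17 largest=15 -> 100*(17-15)/17 = 200/17 ≈ 11.765 -> rounds to 12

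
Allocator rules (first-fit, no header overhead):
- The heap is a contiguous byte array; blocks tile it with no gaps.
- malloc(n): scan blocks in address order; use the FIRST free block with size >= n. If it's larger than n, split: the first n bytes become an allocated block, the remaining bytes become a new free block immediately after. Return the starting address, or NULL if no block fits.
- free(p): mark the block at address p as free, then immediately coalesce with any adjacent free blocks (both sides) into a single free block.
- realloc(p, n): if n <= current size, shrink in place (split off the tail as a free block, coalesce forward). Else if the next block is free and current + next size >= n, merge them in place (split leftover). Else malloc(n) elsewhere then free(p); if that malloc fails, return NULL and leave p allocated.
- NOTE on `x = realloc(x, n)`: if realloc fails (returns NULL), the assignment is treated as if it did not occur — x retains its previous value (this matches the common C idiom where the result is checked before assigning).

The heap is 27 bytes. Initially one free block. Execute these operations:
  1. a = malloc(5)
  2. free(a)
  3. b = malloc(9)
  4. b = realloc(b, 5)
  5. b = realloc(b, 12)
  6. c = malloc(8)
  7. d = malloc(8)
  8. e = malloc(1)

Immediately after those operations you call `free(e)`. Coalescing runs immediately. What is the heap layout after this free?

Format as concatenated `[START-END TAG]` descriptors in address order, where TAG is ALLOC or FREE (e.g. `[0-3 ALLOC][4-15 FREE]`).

Op 1: a = malloc(5) -> a = 0; heap: [0-4 ALLOC][5-26 FREE]
Op 2: free(a) -> (freed a); heap: [0-26 FREE]
Op 3: b = malloc(9) -> b = 0; heap: [0-8 ALLOC][9-26 FREE]
Op 4: b = realloc(b, 5) -> b = 0; heap: [0-4 ALLOC][5-26 FREE]
Op 5: b = realloc(b, 12) -> b = 0; heap: [0-11 ALLOC][12-26 FREE]
Op 6: c = malloc(8) -> c = 12; heap: [0-11 ALLOC][12-19 ALLOC][20-26 FREE]
Op 7: d = malloc(8) -> d = NULL; heap: [0-11 ALLOC][12-19 ALLOC][20-26 FREE]
Op 8: e = malloc(1) -> e = 20; heap: [0-11 ALLOC][12-19 ALLOC][20-20 ALLOC][21-26 FREE]
free(e): e = 20 -> block [20-20 ALLOC]; mark free, coalesce with adjacent free neighbors -> [0-11 ALLOC][12-19 ALLOC][20-26 FREE]

Answer: [0-11 ALLOC][12-19 ALLOC][20-26 FREE]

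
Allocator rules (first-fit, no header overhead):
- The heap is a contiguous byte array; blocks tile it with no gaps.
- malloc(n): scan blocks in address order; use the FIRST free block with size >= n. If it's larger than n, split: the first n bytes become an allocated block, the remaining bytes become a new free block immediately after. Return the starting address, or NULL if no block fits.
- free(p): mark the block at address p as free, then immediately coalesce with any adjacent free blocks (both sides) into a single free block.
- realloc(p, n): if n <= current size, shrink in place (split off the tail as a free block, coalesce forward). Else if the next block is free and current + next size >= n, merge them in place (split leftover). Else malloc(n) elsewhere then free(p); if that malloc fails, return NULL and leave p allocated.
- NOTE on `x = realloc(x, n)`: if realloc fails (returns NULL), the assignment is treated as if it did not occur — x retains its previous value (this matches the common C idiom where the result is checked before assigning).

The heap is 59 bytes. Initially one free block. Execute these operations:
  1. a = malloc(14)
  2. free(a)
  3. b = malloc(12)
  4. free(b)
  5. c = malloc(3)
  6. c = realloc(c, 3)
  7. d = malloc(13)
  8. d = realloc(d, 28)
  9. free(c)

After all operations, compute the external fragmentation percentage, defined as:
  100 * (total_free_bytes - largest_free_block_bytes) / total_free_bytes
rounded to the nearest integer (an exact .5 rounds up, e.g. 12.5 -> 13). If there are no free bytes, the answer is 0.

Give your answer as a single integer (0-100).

Answer: 10

Derivation:
Op 1: a = malloc(14) -> a = 0; heap: [0-13 ALLOC][14-58 FREE]
Op 2: free(a) -> (freed a); heap: [0-58 FREE]
Op 3: b = malloc(12) -> b = 0; heap: [0-11 ALLOC][12-58 FREE]
Op 4: free(b) -> (freed b); heap: [0-58 FREE]
Op 5: c = malloc(3) -> c = 0; heap: [0-2 ALLOC][3-58 FREE]
Op 6: c = realloc(c, 3) -> c = 0; heap: [0-2 ALLOC][3-58 FREE]
Op 7: d = malloc(13) -> d = 3; heap: [0-2 ALLOC][3-15 ALLOC][16-58 FREE]
Op 8: d = realloc(d, 28) -> d = 3; heap: [0-2 ALLOC][3-30 ALLOC][31-58 FREE]
Op 9: free(c) -> (freed c); heap: [0-2 FREE][3-30 ALLOC][31-58 FREE]
Free blocks: [3 28] total_free=31 largest=28 -> 100*(31-28)/31 = 300/31 ≈ 9.677 -> rounds to 10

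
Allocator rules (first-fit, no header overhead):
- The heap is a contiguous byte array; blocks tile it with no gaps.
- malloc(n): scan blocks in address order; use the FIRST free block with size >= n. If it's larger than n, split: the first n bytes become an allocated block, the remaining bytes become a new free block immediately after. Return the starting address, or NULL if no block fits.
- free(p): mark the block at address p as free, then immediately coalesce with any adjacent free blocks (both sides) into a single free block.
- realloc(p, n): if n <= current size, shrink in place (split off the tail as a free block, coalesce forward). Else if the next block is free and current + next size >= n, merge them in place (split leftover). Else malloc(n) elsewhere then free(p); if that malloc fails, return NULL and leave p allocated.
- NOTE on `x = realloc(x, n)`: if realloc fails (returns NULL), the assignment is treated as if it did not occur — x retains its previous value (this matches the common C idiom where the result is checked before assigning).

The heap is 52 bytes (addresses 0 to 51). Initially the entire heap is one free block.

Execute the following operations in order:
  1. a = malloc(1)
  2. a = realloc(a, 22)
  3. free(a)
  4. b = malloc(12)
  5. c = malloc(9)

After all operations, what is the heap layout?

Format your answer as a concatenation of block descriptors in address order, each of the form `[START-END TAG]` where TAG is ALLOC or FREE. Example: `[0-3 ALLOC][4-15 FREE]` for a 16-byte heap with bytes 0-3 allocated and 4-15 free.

Op 1: a = malloc(1) -> a = 0; heap: [0-0 ALLOC][1-51 FREE]
Op 2: a = realloc(a, 22) -> a = 0; heap: [0-21 ALLOC][22-51 FREE]
Op 3: free(a) -> (freed a); heap: [0-51 FREE]
Op 4: b = malloc(12) -> b = 0; heap: [0-11 ALLOC][12-51 FREE]
Op 5: c = malloc(9) -> c = 12; heap: [0-11 ALLOC][12-20 ALLOC][21-51 FREE]

Answer: [0-11 ALLOC][12-20 ALLOC][21-51 FREE]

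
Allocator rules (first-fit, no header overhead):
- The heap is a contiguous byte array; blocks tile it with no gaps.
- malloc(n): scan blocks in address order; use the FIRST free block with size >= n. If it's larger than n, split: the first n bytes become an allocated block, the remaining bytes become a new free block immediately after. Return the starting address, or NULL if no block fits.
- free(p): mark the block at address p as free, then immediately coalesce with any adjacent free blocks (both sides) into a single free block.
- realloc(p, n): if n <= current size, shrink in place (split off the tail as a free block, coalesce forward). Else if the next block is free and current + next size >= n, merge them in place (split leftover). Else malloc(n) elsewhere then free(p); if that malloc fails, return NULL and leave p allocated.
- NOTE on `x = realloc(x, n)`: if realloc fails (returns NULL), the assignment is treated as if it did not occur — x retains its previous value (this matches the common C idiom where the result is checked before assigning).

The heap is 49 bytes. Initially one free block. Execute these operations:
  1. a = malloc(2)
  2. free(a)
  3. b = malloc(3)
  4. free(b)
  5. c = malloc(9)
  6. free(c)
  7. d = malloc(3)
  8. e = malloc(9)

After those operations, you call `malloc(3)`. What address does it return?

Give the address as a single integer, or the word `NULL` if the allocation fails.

Op 1: a = malloc(2) -> a = 0; heap: [0-1 ALLOC][2-48 FREE]
Op 2: free(a) -> (freed a); heap: [0-48 FREE]
Op 3: b = malloc(3) -> b = 0; heap: [0-2 ALLOC][3-48 FREE]
Op 4: free(b) -> (freed b); heap: [0-48 FREE]
Op 5: c = malloc(9) -> c = 0; heap: [0-8 ALLOC][9-48 FREE]
Op 6: free(c) -> (freed c); heap: [0-48 FREE]
Op 7: d = malloc(3) -> d = 0; heap: [0-2 ALLOC][3-48 FREE]
Op 8: e = malloc(9) -> e = 3; heap: [0-2 ALLOC][3-11 ALLOC][12-48 FREE]
malloc(3): first-fit scan over [0-2 ALLOC][3-11 ALLOC][12-48 FREE] -> 12

Answer: 12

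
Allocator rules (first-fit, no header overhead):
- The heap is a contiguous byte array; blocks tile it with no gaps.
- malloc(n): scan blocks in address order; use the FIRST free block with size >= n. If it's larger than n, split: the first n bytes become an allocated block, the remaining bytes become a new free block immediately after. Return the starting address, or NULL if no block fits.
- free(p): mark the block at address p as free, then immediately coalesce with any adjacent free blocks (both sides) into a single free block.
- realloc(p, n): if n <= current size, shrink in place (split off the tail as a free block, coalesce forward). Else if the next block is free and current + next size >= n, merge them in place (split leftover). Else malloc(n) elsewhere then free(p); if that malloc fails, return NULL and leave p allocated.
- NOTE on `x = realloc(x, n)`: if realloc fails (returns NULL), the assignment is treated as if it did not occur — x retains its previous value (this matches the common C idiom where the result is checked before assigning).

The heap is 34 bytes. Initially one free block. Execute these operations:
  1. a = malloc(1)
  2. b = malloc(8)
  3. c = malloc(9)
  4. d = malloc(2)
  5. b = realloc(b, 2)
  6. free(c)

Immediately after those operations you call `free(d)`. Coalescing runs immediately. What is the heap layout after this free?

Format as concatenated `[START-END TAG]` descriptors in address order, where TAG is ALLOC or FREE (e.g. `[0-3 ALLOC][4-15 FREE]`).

Answer: [0-0 ALLOC][1-2 ALLOC][3-33 FREE]

Derivation:
Op 1: a = malloc(1) -> a = 0; heap: [0-0 ALLOC][1-33 FREE]
Op 2: b = malloc(8) -> b = 1; heap: [0-0 ALLOC][1-8 ALLOC][9-33 FREE]
Op 3: c = malloc(9) -> c = 9; heap: [0-0 ALLOC][1-8 ALLOC][9-17 ALLOC][18-33 FREE]
Op 4: d = malloc(2) -> d = 18; heap: [0-0 ALLOC][1-8 ALLOC][9-17 ALLOC][18-19 ALLOC][20-33 FREE]
Op 5: b = realloc(b, 2) -> b = 1; heap: [0-0 ALLOC][1-2 ALLOC][3-8 FREE][9-17 ALLOC][18-19 ALLOC][20-33 FREE]
Op 6: free(c) -> (freed c); heap: [0-0 ALLOC][1-2 ALLOC][3-17 FREE][18-19 ALLOC][20-33 FREE]
free(d): d = 18 -> block [18-19 ALLOC]; mark free, coalesce with adjacent free neighbors -> [0-0 ALLOC][1-2 ALLOC][3-33 FREE]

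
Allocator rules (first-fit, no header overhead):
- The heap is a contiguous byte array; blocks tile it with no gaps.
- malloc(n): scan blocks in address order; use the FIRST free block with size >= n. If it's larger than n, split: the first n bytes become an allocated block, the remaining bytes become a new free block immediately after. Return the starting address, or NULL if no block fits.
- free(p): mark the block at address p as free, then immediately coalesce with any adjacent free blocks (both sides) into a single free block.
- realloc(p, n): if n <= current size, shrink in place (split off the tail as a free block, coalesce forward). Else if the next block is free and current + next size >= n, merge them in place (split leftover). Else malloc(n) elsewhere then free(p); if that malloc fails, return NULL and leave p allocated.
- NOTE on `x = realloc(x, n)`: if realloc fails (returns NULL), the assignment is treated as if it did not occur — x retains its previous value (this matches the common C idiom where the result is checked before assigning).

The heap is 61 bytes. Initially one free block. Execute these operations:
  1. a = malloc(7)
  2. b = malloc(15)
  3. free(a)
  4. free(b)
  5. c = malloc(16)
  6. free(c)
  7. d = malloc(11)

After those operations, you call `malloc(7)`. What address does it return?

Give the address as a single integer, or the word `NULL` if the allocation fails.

Op 1: a = malloc(7) -> a = 0; heap: [0-6 ALLOC][7-60 FREE]
Op 2: b = malloc(15) -> b = 7; heap: [0-6 ALLOC][7-21 ALLOC][22-60 FREE]
Op 3: free(a) -> (freed a); heap: [0-6 FREE][7-21 ALLOC][22-60 FREE]
Op 4: free(b) -> (freed b); heap: [0-60 FREE]
Op 5: c = malloc(16) -> c = 0; heap: [0-15 ALLOC][16-60 FREE]
Op 6: free(c) -> (freed c); heap: [0-60 FREE]
Op 7: d = malloc(11) -> d = 0; heap: [0-10 ALLOC][11-60 FREE]
malloc(7): first-fit scan over [0-10 ALLOC][11-60 FREE] -> 11

Answer: 11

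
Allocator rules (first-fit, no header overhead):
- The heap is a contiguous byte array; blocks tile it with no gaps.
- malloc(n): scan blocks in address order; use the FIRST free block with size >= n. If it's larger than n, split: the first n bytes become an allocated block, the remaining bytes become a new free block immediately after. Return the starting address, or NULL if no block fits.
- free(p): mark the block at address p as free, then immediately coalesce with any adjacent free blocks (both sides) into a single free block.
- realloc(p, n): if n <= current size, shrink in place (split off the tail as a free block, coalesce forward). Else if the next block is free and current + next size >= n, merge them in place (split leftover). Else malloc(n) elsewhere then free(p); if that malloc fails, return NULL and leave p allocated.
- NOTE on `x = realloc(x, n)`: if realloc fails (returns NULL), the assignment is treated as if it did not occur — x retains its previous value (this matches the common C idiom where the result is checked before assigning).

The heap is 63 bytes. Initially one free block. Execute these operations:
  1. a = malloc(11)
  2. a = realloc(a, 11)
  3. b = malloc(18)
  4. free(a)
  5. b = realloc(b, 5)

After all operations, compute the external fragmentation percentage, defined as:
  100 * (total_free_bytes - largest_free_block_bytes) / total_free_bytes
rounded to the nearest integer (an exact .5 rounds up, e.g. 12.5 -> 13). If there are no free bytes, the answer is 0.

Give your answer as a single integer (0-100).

Answer: 19

Derivation:
Op 1: a = malloc(11) -> a = 0; heap: [0-10 ALLOC][11-62 FREE]
Op 2: a = realloc(a, 11) -> a = 0; heap: [0-10 ALLOC][11-62 FREE]
Op 3: b = malloc(18) -> b = 11; heap: [0-10 ALLOC][11-28 ALLOC][29-62 FREE]
Op 4: free(a) -> (freed a); heap: [0-10 FREE][11-28 ALLOC][29-62 FREE]
Op 5: b = realloc(b, 5) -> b = 11; heap: [0-10 FREE][11-15 ALLOC][16-62 FREE]
Free blocks: [11 47] total_free=58 largest=47 -> 100*(58-47)/58 = 1100/58 ≈ 18.966 -> rounds to 19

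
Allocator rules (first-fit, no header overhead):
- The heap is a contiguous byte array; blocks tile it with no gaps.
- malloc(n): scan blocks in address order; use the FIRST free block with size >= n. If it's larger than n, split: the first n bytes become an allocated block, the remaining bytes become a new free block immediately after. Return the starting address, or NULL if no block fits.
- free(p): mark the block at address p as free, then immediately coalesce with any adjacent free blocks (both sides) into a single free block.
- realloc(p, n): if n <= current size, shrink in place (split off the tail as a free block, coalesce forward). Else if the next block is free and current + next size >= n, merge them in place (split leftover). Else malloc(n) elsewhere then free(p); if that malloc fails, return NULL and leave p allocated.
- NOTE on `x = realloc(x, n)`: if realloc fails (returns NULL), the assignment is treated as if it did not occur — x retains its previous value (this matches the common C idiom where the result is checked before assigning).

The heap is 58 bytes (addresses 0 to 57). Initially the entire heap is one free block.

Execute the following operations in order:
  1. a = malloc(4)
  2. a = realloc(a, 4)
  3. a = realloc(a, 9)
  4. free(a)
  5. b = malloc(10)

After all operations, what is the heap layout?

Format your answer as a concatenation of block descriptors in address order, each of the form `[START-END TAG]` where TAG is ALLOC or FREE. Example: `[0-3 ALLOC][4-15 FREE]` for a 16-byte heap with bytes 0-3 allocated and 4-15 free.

Answer: [0-9 ALLOC][10-57 FREE]

Derivation:
Op 1: a = malloc(4) -> a = 0; heap: [0-3 ALLOC][4-57 FREE]
Op 2: a = realloc(a, 4) -> a = 0; heap: [0-3 ALLOC][4-57 FREE]
Op 3: a = realloc(a, 9) -> a = 0; heap: [0-8 ALLOC][9-57 FREE]
Op 4: free(a) -> (freed a); heap: [0-57 FREE]
Op 5: b = malloc(10) -> b = 0; heap: [0-9 ALLOC][10-57 FREE]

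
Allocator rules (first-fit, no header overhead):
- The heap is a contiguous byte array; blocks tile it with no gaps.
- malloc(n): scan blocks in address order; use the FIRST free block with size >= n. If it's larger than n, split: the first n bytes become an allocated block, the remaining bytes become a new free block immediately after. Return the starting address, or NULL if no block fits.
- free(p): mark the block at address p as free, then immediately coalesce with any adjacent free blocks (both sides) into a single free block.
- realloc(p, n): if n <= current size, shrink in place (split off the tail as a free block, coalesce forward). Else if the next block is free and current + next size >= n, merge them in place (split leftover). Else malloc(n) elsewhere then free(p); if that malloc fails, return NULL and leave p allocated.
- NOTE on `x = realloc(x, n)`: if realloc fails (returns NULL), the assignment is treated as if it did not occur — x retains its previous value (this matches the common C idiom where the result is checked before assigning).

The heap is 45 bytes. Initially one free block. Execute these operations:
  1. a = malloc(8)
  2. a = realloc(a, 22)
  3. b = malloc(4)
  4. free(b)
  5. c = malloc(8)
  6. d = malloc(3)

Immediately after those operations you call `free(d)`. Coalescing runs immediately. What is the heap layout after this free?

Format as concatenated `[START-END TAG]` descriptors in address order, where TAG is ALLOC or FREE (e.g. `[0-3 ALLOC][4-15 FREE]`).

Op 1: a = malloc(8) -> a = 0; heap: [0-7 ALLOC][8-44 FREE]
Op 2: a = realloc(a, 22) -> a = 0; heap: [0-21 ALLOC][22-44 FREE]
Op 3: b = malloc(4) -> b = 22; heap: [0-21 ALLOC][22-25 ALLOC][26-44 FREE]
Op 4: free(b) -> (freed b); heap: [0-21 ALLOC][22-44 FREE]
Op 5: c = malloc(8) -> c = 22; heap: [0-21 ALLOC][22-29 ALLOC][30-44 FREE]
Op 6: d = malloc(3) -> d = 30; heap: [0-21 ALLOC][22-29 ALLOC][30-32 ALLOC][33-44 FREE]
free(d): d = 30 -> block [30-32 ALLOC]; mark free, coalesce with adjacent free neighbors -> [0-21 ALLOC][22-29 ALLOC][30-44 FREE]

Answer: [0-21 ALLOC][22-29 ALLOC][30-44 FREE]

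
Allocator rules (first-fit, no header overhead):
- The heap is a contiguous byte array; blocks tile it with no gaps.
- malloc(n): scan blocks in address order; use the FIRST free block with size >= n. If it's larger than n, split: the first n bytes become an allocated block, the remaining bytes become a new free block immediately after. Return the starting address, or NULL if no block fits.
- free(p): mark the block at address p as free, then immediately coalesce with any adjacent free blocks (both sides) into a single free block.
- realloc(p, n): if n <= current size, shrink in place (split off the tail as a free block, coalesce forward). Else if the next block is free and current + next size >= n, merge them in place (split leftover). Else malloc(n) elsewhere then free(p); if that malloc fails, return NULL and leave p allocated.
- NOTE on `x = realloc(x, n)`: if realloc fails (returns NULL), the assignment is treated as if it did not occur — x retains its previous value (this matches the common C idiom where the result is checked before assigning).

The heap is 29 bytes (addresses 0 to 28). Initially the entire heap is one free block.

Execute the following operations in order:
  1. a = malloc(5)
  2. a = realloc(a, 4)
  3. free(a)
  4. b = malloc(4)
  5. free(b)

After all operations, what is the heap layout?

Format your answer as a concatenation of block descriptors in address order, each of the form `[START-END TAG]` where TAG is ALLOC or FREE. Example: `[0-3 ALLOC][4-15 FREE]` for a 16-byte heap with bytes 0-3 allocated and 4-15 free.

Answer: [0-28 FREE]

Derivation:
Op 1: a = malloc(5) -> a = 0; heap: [0-4 ALLOC][5-28 FREE]
Op 2: a = realloc(a, 4) -> a = 0; heap: [0-3 ALLOC][4-28 FREE]
Op 3: free(a) -> (freed a); heap: [0-28 FREE]
Op 4: b = malloc(4) -> b = 0; heap: [0-3 ALLOC][4-28 FREE]
Op 5: free(b) -> (freed b); heap: [0-28 FREE]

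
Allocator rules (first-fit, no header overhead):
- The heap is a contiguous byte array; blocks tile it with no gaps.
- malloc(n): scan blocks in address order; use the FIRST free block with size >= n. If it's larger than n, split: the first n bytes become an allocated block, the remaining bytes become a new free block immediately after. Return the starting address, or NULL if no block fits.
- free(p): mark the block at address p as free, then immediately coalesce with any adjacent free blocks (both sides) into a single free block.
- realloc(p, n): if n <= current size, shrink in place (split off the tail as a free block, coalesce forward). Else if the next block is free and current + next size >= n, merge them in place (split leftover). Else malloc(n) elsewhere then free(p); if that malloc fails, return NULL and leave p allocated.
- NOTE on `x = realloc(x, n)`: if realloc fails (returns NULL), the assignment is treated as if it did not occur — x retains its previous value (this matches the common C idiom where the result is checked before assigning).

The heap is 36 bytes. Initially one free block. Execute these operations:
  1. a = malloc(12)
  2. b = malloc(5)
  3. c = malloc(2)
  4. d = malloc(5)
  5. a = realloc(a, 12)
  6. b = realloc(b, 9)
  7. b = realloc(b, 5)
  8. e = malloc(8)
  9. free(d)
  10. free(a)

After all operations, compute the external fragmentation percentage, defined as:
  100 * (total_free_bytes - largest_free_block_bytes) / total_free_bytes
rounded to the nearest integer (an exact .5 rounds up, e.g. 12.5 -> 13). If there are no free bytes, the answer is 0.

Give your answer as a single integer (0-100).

Op 1: a = malloc(12) -> a = 0; heap: [0-11 ALLOC][12-35 FREE]
Op 2: b = malloc(5) -> b = 12; heap: [0-11 ALLOC][12-16 ALLOC][17-35 FREE]
Op 3: c = malloc(2) -> c = 17; heap: [0-11 ALLOC][12-16 ALLOC][17-18 ALLOC][19-35 FREE]
Op 4: d = malloc(5) -> d = 19; heap: [0-11 ALLOC][12-16 ALLOC][17-18 ALLOC][19-23 ALLOC][24-35 FREE]
Op 5: a = realloc(a, 12) -> a = 0; heap: [0-11 ALLOC][12-16 ALLOC][17-18 ALLOC][19-23 ALLOC][24-35 FREE]
Op 6: b = realloc(b, 9) -> b = 24; heap: [0-11 ALLOC][12-16 FREE][17-18 ALLOC][19-23 ALLOC][24-32 ALLOC][33-35 FREE]
Op 7: b = realloc(b, 5) -> b = 24; heap: [0-11 ALLOC][12-16 FREE][17-18 ALLOC][19-23 ALLOC][24-28 ALLOC][29-35 FREE]
Op 8: e = malloc(8) -> e = NULL; heap: [0-11 ALLOC][12-16 FREE][17-18 ALLOC][19-23 ALLOC][24-28 ALLOC][29-35 FREE]
Op 9: free(d) -> (freed d); heap: [0-11 ALLOC][12-16 FREE][17-18 ALLOC][19-23 FREE][24-28 ALLOC][29-35 FREE]
Op 10: free(a) -> (freed a); heap: [0-16 FREE][17-18 ALLOC][19-23 FREE][24-28 ALLOC][29-35 FREE]
Free blocks: [17 5 7] total_free=29 largest=17 -> 100*(29-17)/29 = 1200/29 ≈ 41.379 -> rounds to 41

Answer: 41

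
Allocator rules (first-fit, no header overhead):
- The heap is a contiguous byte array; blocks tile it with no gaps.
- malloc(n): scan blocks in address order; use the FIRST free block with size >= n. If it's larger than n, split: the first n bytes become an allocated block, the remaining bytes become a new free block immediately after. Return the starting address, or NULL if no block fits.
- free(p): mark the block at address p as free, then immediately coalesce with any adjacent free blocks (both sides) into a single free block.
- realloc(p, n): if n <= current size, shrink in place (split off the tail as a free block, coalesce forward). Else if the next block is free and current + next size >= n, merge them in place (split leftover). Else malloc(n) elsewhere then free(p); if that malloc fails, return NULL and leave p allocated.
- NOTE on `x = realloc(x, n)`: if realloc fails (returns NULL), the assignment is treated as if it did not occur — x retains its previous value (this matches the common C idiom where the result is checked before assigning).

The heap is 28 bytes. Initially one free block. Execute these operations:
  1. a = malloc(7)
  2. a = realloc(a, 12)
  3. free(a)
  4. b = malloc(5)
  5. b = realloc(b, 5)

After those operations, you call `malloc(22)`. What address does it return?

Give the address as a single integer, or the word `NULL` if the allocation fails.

Answer: 5

Derivation:
Op 1: a = malloc(7) -> a = 0; heap: [0-6 ALLOC][7-27 FREE]
Op 2: a = realloc(a, 12) -> a = 0; heap: [0-11 ALLOC][12-27 FREE]
Op 3: free(a) -> (freed a); heap: [0-27 FREE]
Op 4: b = malloc(5) -> b = 0; heap: [0-4 ALLOC][5-27 FREE]
Op 5: b = realloc(b, 5) -> b = 0; heap: [0-4 ALLOC][5-27 FREE]
malloc(22): first-fit scan over [0-4 ALLOC][5-27 FREE] -> 5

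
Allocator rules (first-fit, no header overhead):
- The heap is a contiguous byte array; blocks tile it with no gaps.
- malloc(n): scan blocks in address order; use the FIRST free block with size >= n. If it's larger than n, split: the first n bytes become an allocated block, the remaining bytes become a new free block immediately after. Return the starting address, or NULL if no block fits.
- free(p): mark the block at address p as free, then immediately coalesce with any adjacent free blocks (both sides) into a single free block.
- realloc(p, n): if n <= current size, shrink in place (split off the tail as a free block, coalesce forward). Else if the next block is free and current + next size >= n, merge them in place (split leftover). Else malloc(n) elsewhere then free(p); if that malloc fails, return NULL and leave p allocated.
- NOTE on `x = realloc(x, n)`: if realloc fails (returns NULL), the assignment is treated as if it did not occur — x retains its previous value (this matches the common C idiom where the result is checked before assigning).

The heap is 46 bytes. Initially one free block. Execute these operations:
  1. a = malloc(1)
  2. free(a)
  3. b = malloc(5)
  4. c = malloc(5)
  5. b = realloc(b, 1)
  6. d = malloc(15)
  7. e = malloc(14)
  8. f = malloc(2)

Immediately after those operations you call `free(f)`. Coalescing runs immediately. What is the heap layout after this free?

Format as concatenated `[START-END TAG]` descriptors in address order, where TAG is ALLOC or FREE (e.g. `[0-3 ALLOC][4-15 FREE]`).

Op 1: a = malloc(1) -> a = 0; heap: [0-0 ALLOC][1-45 FREE]
Op 2: free(a) -> (freed a); heap: [0-45 FREE]
Op 3: b = malloc(5) -> b = 0; heap: [0-4 ALLOC][5-45 FREE]
Op 4: c = malloc(5) -> c = 5; heap: [0-4 ALLOC][5-9 ALLOC][10-45 FREE]
Op 5: b = realloc(b, 1) -> b = 0; heap: [0-0 ALLOC][1-4 FREE][5-9 ALLOC][10-45 FREE]
Op 6: d = malloc(15) -> d = 10; heap: [0-0 ALLOC][1-4 FREE][5-9 ALLOC][10-24 ALLOC][25-45 FREE]
Op 7: e = malloc(14) -> e = 25; heap: [0-0 ALLOC][1-4 FREE][5-9 ALLOC][10-24 ALLOC][25-38 ALLOC][39-45 FREE]
Op 8: f = malloc(2) -> f = 1; heap: [0-0 ALLOC][1-2 ALLOC][3-4 FREE][5-9 ALLOC][10-24 ALLOC][25-38 ALLOC][39-45 FREE]
free(f): f = 1 -> block [1-2 ALLOC]; mark free, coalesce with adjacent free neighbors -> [0-0 ALLOC][1-4 FREE][5-9 ALLOC][10-24 ALLOC][25-38 ALLOC][39-45 FREE]

Answer: [0-0 ALLOC][1-4 FREE][5-9 ALLOC][10-24 ALLOC][25-38 ALLOC][39-45 FREE]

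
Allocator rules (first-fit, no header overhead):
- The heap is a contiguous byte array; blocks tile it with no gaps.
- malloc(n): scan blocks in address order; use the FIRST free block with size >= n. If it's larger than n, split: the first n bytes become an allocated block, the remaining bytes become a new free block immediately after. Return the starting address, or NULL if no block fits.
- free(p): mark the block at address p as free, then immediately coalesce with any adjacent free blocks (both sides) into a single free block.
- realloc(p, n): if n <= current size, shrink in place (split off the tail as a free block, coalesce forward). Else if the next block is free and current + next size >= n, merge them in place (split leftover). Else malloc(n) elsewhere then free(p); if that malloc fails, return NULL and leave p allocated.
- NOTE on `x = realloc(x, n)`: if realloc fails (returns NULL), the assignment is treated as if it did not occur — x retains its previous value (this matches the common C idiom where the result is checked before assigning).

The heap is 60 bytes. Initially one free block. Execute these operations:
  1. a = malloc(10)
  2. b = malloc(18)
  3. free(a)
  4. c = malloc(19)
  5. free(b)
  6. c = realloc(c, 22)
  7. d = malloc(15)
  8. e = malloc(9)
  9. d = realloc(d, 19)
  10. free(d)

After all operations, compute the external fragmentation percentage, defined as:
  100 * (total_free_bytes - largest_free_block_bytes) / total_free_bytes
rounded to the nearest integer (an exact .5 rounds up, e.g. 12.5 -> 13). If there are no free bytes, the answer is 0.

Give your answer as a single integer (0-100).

Answer: 48

Derivation:
Op 1: a = malloc(10) -> a = 0; heap: [0-9 ALLOC][10-59 FREE]
Op 2: b = malloc(18) -> b = 10; heap: [0-9 ALLOC][10-27 ALLOC][28-59 FREE]
Op 3: free(a) -> (freed a); heap: [0-9 FREE][10-27 ALLOC][28-59 FREE]
Op 4: c = malloc(19) -> c = 28; heap: [0-9 FREE][10-27 ALLOC][28-46 ALLOC][47-59 FREE]
Op 5: free(b) -> (freed b); heap: [0-27 FREE][28-46 ALLOC][47-59 FREE]
Op 6: c = realloc(c, 22) -> c = 28; heap: [0-27 FREE][28-49 ALLOC][50-59 FREE]
Op 7: d = malloc(15) -> d = 0; heap: [0-14 ALLOC][15-27 FREE][28-49 ALLOC][50-59 FREE]
Op 8: e = malloc(9) -> e = 15; heap: [0-14 ALLOC][15-23 ALLOC][24-27 FREE][28-49 ALLOC][50-59 FREE]
Op 9: d = realloc(d, 19) -> NULL (d unchanged); heap: [0-14 ALLOC][15-23 ALLOC][24-27 FREE][28-49 ALLOC][50-59 FREE]
Op 10: free(d) -> (freed d); heap: [0-14 FREE][15-23 ALLOC][24-27 FREE][28-49 ALLOC][50-59 FREE]
Free blocks: [15 4 10] total_free=29 largest=15 -> 100*(29-15)/29 = 1400/29 ≈ 48.276 -> rounds to 48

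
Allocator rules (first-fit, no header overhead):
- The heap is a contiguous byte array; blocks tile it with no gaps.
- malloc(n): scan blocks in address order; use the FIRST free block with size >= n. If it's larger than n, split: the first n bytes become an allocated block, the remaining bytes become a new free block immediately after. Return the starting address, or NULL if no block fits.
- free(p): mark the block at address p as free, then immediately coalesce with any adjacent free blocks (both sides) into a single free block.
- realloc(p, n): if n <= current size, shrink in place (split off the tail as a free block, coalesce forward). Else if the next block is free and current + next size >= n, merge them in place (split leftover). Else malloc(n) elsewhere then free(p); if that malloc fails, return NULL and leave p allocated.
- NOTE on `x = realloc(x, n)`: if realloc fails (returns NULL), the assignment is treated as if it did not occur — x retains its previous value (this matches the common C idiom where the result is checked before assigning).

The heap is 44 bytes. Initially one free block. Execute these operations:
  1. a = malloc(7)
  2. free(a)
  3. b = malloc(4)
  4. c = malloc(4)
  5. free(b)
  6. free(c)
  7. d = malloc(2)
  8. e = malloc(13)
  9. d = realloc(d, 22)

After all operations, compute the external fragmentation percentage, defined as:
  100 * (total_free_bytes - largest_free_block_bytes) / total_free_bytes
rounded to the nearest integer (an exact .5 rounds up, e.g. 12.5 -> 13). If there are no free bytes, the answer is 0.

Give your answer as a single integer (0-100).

Op 1: a = malloc(7) -> a = 0; heap: [0-6 ALLOC][7-43 FREE]
Op 2: free(a) -> (freed a); heap: [0-43 FREE]
Op 3: b = malloc(4) -> b = 0; heap: [0-3 ALLOC][4-43 FREE]
Op 4: c = malloc(4) -> c = 4; heap: [0-3 ALLOC][4-7 ALLOC][8-43 FREE]
Op 5: free(b) -> (freed b); heap: [0-3 FREE][4-7 ALLOC][8-43 FREE]
Op 6: free(c) -> (freed c); heap: [0-43 FREE]
Op 7: d = malloc(2) -> d = 0; heap: [0-1 ALLOC][2-43 FREE]
Op 8: e = malloc(13) -> e = 2; heap: [0-1 ALLOC][2-14 ALLOC][15-43 FREE]
Op 9: d = realloc(d, 22) -> d = 15; heap: [0-1 FREE][2-14 ALLOC][15-36 ALLOC][37-43 FREE]
Free blocks: [2 7] total_free=9 largest=7 -> 100*(9-7)/9 = 200/9 ≈ 22.222 -> rounds to 22

Answer: 22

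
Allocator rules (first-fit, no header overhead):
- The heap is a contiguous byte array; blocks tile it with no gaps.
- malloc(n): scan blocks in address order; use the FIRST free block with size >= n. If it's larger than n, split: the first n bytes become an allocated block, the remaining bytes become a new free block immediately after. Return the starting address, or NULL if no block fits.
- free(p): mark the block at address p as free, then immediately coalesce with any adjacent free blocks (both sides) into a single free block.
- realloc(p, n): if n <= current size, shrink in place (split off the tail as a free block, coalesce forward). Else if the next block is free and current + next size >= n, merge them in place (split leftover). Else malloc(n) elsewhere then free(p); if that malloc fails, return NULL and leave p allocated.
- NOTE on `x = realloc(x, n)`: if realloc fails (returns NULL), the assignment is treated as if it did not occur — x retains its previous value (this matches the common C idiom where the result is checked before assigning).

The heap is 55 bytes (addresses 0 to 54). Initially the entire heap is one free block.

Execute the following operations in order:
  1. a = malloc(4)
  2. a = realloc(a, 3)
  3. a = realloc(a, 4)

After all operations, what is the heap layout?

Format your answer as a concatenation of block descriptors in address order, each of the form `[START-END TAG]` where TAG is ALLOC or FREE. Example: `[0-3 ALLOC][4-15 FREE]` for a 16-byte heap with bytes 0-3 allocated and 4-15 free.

Op 1: a = malloc(4) -> a = 0; heap: [0-3 ALLOC][4-54 FREE]
Op 2: a = realloc(a, 3) -> a = 0; heap: [0-2 ALLOC][3-54 FREE]
Op 3: a = realloc(a, 4) -> a = 0; heap: [0-3 ALLOC][4-54 FREE]

Answer: [0-3 ALLOC][4-54 FREE]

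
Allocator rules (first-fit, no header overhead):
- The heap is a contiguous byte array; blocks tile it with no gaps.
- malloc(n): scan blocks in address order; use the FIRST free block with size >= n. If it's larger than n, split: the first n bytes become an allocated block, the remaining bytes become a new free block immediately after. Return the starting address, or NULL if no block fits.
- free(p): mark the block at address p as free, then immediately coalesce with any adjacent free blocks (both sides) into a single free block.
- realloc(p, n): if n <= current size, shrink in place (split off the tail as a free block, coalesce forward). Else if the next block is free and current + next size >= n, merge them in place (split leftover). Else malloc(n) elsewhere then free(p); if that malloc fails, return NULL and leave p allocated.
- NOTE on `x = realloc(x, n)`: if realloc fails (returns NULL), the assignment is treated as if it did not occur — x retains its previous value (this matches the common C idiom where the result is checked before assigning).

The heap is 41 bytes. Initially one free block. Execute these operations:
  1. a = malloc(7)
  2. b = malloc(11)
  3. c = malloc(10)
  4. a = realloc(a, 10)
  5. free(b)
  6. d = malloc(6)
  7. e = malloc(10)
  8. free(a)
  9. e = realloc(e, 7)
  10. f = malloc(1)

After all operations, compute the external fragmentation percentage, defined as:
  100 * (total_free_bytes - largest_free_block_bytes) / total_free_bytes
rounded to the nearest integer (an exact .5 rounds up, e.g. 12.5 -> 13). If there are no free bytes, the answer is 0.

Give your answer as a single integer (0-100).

Answer: 24

Derivation:
Op 1: a = malloc(7) -> a = 0; heap: [0-6 ALLOC][7-40 FREE]
Op 2: b = malloc(11) -> b = 7; heap: [0-6 ALLOC][7-17 ALLOC][18-40 FREE]
Op 3: c = malloc(10) -> c = 18; heap: [0-6 ALLOC][7-17 ALLOC][18-27 ALLOC][28-40 FREE]
Op 4: a = realloc(a, 10) -> a = 28; heap: [0-6 FREE][7-17 ALLOC][18-27 ALLOC][28-37 ALLOC][38-40 FREE]
Op 5: free(b) -> (freed b); heap: [0-17 FREE][18-27 ALLOC][28-37 ALLOC][38-40 FREE]
Op 6: d = malloc(6) -> d = 0; heap: [0-5 ALLOC][6-17 FREE][18-27 ALLOC][28-37 ALLOC][38-40 FREE]
Op 7: e = malloc(10) -> e = 6; heap: [0-5 ALLOC][6-15 ALLOC][16-17 FREE][18-27 ALLOC][28-37 ALLOC][38-40 FREE]
Op 8: free(a) -> (freed a); heap: [0-5 ALLOC][6-15 ALLOC][16-17 FREE][18-27 ALLOC][28-40 FREE]
Op 9: e = realloc(e, 7) -> e = 6; heap: [0-5 ALLOC][6-12 ALLOC][13-17 FREE][18-27 ALLOC][28-40 FREE]
Op 10: f = malloc(1) -> f = 13; heap: [0-5 ALLOC][6-12 ALLOC][13-13 ALLOC][14-17 FREE][18-27 ALLOC][28-40 FREE]
Free blocks: [4 13] total_free=17 largest=13 -> 100*(17-13)/17 = 400/17 ≈ 23.529 -> rounds to 24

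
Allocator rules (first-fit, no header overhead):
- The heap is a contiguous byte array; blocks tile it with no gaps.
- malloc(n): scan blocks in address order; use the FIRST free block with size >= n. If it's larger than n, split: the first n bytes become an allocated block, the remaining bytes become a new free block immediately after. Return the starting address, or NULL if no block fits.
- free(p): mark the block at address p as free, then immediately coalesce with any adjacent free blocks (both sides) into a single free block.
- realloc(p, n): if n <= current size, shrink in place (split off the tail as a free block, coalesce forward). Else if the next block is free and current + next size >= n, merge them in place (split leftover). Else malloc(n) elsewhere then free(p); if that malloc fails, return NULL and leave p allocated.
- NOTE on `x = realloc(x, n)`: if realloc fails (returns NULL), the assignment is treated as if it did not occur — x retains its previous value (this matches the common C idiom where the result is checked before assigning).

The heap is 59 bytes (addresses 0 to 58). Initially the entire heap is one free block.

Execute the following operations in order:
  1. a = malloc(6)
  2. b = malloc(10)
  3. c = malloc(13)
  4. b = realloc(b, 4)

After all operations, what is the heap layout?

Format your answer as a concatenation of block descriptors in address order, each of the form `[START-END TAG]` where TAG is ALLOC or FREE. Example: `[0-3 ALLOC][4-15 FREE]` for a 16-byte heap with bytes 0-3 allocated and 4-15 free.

Answer: [0-5 ALLOC][6-9 ALLOC][10-15 FREE][16-28 ALLOC][29-58 FREE]

Derivation:
Op 1: a = malloc(6) -> a = 0; heap: [0-5 ALLOC][6-58 FREE]
Op 2: b = malloc(10) -> b = 6; heap: [0-5 ALLOC][6-15 ALLOC][16-58 FREE]
Op 3: c = malloc(13) -> c = 16; heap: [0-5 ALLOC][6-15 ALLOC][16-28 ALLOC][29-58 FREE]
Op 4: b = realloc(b, 4) -> b = 6; heap: [0-5 ALLOC][6-9 ALLOC][10-15 FREE][16-28 ALLOC][29-58 FREE]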